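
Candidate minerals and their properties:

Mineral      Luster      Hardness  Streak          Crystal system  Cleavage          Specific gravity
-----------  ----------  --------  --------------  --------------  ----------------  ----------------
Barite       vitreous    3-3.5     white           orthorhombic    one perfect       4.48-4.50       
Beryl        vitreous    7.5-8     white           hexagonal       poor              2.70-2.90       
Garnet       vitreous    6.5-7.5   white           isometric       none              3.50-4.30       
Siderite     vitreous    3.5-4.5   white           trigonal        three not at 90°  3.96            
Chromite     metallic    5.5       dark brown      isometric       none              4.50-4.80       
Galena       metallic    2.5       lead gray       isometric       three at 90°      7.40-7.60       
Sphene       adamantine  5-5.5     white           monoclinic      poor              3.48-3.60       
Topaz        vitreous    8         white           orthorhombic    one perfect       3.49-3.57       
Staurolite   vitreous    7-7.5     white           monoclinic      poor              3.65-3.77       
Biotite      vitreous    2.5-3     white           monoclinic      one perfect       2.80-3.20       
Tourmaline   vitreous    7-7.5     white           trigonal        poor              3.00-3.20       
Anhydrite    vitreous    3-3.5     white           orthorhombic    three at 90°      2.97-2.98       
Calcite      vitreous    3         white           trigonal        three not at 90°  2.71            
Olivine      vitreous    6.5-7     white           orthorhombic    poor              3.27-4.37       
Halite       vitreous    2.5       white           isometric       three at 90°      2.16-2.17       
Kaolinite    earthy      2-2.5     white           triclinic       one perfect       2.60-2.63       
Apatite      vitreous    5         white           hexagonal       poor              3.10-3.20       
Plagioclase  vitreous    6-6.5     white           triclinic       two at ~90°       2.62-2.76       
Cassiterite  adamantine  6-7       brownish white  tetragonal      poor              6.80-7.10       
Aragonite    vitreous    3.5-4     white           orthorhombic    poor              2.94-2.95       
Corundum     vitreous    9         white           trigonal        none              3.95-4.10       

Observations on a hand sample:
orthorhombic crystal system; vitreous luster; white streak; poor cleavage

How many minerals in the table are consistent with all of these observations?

Orthorhombic crystal system: leaves Barite, Topaz, Anhydrite, Olivine, Aragonite.
Vitreous luster: no further eliminations.
White streak: consistent with all remaining minerals.
Poor cleavage: Olivine, Aragonite remain.
The minerals that satisfy all observations are Aragonite, Olivine.
That is 2 minerals.

2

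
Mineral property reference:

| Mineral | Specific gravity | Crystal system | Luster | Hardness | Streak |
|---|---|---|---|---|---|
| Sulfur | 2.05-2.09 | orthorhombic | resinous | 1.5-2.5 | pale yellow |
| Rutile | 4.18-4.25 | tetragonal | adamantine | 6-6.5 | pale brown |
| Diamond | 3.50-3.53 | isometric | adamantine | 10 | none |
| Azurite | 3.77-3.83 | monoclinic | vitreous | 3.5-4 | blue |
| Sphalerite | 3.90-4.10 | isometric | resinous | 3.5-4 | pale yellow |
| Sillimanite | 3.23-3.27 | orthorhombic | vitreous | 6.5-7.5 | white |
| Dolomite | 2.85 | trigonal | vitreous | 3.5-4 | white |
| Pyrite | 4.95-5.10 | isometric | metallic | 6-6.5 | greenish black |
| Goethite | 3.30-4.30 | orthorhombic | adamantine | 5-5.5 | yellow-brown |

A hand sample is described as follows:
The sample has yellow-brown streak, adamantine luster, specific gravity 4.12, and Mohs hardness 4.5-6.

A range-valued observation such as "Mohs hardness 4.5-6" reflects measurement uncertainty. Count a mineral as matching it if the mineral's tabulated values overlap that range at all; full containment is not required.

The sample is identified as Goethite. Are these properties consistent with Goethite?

Yellow-brown streak — matches Goethite (yellow-brown streak).
Adamantine luster — matches Goethite (adamantine luster).
Specific gravity 4.12 — matches Goethite (SG 3.30-4.30).
Mohs hardness 4.5-6 — matches Goethite (hardness 5-5.5).
Every observed property is compatible with the reference values for Goethite.

Yes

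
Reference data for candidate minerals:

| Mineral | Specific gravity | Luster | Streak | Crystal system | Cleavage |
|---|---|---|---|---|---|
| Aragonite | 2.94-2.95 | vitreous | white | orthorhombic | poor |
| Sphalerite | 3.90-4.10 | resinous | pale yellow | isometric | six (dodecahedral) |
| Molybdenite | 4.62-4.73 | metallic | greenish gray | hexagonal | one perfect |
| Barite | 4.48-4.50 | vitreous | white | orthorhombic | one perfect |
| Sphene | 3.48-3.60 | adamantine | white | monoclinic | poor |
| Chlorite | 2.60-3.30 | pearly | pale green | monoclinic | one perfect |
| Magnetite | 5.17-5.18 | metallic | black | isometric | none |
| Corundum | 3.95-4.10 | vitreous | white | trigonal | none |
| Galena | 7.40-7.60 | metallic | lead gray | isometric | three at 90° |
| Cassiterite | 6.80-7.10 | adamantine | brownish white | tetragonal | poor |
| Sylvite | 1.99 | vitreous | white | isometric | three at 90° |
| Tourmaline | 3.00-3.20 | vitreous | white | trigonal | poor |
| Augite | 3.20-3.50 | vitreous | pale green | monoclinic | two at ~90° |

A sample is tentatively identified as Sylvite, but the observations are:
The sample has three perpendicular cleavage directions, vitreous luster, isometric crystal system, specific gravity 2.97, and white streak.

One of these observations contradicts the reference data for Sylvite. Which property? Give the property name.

Three perpendicular cleavage directions: Sylvite has cleavage three at 90° — matches.
Vitreous luster: Sylvite has vitreous luster — matches.
Isometric crystal system: Sylvite has isometric system — matches.
Specific gravity 2.97: Sylvite has SG 1.99 — does not match.
White streak: Sylvite has white streak — matches.
The specific gravity is the one property that does not fit.

specific gravity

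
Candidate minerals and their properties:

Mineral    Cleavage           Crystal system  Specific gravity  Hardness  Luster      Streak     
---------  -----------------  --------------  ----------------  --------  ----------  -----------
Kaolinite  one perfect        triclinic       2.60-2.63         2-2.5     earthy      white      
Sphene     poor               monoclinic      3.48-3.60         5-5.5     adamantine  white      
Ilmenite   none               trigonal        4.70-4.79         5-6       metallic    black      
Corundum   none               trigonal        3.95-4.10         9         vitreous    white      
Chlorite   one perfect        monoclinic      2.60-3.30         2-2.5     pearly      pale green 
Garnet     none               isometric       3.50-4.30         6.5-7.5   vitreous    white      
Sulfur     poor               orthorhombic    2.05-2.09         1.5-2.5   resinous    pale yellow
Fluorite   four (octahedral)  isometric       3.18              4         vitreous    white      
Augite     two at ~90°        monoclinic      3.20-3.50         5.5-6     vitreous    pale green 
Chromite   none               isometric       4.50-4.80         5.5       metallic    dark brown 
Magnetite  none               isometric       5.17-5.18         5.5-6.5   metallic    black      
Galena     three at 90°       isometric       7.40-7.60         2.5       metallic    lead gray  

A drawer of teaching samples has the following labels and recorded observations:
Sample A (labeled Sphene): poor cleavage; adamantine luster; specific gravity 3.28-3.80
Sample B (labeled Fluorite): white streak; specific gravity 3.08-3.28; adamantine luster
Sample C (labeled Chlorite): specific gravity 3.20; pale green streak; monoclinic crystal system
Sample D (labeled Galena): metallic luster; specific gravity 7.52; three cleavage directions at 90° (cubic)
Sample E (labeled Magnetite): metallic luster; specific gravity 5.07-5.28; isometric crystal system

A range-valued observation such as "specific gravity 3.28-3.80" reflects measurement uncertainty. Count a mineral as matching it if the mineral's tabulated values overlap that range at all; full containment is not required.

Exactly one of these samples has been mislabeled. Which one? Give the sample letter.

Sample A: every observation is compatible with the reference values for Sphene.
Sample B: Fluorite has vitreous luster, but the record shows adamantine luster — this label is wrong.
Sample C: every observation is compatible with the reference values for Chlorite.
Sample D: every observation is compatible with the reference values for Galena.
Sample E: every observation is compatible with the reference values for Magnetite.
Sample B is the mislabeled one.

B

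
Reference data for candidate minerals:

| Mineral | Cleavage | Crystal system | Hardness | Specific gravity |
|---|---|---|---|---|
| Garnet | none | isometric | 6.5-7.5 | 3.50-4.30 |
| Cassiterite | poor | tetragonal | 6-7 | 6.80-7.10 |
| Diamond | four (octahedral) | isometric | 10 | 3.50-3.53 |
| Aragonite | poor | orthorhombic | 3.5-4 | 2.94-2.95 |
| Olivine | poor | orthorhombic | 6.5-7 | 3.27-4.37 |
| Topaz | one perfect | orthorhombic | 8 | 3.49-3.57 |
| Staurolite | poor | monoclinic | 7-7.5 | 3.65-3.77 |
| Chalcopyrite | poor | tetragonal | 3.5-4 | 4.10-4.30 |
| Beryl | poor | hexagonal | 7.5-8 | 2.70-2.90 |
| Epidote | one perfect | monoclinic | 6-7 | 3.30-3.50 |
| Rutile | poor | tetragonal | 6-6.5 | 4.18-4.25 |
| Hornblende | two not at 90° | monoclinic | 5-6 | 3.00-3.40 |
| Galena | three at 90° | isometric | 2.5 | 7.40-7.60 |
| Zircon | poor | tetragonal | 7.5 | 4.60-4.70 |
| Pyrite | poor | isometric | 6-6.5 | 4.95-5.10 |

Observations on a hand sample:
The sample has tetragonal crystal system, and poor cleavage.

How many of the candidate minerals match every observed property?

4

Tetragonal crystal system: Cassiterite, Chalcopyrite, Rutile, Zircon remain.
Poor cleavage: all remaining candidates fit.
Consistent with every observation: Cassiterite, Chalcopyrite, Rutile, Zircon.
That is 4 minerals.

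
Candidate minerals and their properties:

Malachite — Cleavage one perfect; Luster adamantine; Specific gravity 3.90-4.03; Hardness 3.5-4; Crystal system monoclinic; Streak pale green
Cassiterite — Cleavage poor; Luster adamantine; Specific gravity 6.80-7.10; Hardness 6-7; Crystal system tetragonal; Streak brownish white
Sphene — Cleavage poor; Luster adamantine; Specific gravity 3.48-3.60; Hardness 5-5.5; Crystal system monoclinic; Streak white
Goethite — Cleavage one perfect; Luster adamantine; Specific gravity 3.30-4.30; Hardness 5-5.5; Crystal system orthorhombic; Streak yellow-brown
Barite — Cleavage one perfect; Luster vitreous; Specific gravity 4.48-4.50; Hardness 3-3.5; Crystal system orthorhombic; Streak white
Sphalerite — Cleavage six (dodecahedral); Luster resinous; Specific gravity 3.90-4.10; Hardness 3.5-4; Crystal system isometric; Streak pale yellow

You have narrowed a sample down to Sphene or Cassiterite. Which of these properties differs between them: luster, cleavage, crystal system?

Luster: both adamantine — shared.
Cleavage: both poor — shared.
Crystal system: Sphene monoclinic, Cassiterite tetragonal — different.
Crystal system is the diagnostic property here.

crystal system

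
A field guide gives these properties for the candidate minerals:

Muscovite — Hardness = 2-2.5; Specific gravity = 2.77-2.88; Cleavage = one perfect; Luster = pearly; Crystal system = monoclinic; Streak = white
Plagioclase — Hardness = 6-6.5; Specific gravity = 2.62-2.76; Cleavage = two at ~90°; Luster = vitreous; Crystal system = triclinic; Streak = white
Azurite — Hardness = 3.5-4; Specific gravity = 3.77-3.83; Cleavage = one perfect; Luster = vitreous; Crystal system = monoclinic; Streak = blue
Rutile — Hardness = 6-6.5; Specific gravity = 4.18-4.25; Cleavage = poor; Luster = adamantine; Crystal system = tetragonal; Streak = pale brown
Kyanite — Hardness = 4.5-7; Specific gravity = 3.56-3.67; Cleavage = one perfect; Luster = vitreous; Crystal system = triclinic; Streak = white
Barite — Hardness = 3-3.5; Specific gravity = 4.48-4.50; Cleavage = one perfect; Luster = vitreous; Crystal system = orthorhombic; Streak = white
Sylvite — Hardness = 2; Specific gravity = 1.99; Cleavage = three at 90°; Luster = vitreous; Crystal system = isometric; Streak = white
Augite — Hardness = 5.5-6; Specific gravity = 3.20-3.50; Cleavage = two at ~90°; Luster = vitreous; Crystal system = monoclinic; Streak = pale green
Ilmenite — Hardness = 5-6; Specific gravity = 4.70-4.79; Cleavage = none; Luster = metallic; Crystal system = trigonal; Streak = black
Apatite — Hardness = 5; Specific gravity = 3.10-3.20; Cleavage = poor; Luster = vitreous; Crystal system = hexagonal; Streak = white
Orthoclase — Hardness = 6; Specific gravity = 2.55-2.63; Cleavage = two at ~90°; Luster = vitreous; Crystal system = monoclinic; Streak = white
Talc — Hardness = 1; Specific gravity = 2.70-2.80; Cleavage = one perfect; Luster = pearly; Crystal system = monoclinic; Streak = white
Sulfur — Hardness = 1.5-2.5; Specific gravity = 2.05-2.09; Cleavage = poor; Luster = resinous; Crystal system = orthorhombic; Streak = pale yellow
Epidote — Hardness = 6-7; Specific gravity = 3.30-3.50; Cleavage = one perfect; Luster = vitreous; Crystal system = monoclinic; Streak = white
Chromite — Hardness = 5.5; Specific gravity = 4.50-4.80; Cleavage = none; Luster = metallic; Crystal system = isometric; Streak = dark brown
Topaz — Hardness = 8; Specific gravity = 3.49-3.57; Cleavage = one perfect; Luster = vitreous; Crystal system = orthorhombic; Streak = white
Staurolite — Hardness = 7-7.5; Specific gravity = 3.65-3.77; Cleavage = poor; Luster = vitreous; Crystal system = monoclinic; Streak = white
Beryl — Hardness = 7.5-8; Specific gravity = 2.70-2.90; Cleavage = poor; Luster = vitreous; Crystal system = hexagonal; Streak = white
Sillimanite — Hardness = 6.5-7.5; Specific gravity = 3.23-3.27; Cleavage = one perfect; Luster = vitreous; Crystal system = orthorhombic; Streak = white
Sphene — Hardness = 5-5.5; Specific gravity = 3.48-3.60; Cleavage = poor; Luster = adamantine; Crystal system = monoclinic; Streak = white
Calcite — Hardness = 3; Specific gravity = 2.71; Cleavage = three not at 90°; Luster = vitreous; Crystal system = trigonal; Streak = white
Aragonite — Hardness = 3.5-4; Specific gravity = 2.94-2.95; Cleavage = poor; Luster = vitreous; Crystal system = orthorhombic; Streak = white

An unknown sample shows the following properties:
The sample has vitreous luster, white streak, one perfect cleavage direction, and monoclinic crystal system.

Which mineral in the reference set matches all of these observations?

Vitreous luster — narrows the field to Plagioclase, Azurite, Kyanite, Barite, Sylvite, Augite, Apatite, Orthoclase, Epidote, Topaz, Staurolite, Beryl, Sillimanite, Calcite, Aragonite.
White streak excludes Azurite, Augite.
One perfect cleavage direction — Kyanite, Barite, Epidote, Topaz, Sillimanite remain.
Monoclinic crystal system — leaves Epidote.
Epidote is the sole remaining match.

Epidote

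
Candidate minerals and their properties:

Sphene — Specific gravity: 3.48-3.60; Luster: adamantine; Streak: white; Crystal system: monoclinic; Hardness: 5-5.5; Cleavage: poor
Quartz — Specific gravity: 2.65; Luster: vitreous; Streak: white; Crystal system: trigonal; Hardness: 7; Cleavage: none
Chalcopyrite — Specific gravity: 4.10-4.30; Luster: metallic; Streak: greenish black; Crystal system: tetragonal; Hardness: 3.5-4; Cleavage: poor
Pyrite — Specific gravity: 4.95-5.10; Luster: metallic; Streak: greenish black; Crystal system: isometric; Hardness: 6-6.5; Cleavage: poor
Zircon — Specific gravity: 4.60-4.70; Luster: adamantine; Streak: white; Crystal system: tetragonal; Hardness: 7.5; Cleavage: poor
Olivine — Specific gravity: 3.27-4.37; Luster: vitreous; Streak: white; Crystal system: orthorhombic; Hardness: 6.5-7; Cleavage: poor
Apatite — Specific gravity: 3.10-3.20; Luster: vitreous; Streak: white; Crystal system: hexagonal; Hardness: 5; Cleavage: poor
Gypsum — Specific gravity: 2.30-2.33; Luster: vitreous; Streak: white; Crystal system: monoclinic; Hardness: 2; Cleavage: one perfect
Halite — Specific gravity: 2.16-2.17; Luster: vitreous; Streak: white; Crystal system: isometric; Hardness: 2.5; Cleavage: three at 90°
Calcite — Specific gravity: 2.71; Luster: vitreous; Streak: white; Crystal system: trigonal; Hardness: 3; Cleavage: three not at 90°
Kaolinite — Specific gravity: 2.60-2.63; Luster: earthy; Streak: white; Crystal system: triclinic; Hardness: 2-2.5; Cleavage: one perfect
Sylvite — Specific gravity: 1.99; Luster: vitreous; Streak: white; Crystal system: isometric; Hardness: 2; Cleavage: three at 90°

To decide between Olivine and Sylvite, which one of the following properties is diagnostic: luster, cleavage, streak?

cleavage

Luster: both vitreous — shared.
Cleavage: Olivine poor, Sylvite three at 90° — different.
Streak: both white — shared.
Cleavage is the diagnostic property here.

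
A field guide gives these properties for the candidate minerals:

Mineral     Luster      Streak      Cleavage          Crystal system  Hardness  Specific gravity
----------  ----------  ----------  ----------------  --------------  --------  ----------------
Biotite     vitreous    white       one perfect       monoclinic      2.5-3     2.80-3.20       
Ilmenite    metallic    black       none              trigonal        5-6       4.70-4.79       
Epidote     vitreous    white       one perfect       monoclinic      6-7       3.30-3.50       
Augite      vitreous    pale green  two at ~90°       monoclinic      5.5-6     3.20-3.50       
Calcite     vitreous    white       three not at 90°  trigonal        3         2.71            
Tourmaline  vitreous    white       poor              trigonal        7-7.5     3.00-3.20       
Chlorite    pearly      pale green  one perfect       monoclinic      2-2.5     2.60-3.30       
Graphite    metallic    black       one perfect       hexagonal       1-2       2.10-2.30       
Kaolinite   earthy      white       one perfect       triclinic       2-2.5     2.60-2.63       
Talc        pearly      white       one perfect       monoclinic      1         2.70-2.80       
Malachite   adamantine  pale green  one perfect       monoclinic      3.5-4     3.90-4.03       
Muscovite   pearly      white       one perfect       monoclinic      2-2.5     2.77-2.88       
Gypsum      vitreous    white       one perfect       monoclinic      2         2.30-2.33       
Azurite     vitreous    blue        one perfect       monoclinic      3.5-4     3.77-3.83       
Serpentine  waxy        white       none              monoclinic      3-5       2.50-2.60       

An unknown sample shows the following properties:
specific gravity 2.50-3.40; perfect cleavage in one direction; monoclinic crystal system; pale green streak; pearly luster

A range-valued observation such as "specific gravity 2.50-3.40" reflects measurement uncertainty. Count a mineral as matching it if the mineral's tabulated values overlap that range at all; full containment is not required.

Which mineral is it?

Specific gravity 2.50-3.40 eliminates Ilmenite, Graphite, Malachite, Gypsum, Azurite.
Perfect cleavage in one direction is inconsistent with Augite, Calcite, Tourmaline, Serpentine.
Monoclinic crystal system is inconsistent with Kaolinite.
Pale green streak: only Chlorite remains.
Pearly luster: every remaining candidate is consistent.
The only mineral consistent with every observation is Chlorite.

Chlorite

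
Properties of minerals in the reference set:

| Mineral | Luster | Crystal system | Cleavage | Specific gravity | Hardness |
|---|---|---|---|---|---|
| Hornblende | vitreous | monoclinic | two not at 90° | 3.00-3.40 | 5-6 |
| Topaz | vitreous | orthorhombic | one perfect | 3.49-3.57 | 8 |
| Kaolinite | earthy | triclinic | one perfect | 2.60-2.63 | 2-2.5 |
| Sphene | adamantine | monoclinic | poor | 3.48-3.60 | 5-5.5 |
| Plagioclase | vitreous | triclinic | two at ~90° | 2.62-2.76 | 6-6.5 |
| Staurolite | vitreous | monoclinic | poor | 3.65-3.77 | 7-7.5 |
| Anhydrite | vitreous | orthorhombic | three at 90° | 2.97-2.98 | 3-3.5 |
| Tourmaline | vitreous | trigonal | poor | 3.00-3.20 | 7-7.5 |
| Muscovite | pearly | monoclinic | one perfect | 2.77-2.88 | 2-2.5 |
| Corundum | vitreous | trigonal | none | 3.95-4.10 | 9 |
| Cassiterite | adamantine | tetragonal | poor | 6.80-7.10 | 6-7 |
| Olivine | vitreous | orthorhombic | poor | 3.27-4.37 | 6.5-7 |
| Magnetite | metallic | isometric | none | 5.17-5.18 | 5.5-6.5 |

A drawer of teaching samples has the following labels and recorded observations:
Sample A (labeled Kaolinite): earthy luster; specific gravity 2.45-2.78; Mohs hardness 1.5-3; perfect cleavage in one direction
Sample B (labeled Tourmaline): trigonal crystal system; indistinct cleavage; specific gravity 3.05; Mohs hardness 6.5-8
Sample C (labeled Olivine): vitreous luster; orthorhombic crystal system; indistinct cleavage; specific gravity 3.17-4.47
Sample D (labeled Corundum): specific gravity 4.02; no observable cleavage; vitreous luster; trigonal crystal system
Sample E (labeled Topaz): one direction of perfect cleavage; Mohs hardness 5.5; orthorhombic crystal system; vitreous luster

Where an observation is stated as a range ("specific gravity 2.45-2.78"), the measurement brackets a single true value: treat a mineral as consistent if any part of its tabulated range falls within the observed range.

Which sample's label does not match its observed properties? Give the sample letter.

E

Sample A: observations are consistent with Kaolinite.
Sample B: observations are consistent with Tourmaline.
Sample C: observations are consistent with Olivine.
Sample D: observations are consistent with Corundum.
Sample E: Mohs hardness 5.5 is outside the reference for Topaz (hardness 8) — mislabeled.
Sample E is the mislabeled one.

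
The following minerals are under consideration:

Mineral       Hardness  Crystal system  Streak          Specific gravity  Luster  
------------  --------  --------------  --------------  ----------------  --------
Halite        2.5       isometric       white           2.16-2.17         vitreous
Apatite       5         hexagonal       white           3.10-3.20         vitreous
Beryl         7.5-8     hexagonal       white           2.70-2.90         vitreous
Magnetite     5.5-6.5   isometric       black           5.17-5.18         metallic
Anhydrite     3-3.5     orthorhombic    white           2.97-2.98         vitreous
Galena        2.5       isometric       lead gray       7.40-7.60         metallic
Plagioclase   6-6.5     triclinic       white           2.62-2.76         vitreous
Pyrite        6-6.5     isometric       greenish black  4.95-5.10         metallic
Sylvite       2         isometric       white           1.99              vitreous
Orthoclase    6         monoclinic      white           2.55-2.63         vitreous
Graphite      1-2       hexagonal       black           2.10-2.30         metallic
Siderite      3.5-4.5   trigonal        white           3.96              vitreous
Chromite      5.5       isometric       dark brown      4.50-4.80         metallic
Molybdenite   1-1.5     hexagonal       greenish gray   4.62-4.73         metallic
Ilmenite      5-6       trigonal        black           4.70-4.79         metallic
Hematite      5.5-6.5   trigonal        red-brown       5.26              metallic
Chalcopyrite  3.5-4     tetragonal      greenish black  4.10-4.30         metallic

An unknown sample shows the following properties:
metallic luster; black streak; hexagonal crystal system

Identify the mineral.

Metallic luster — leaves Magnetite, Galena, Pyrite, Graphite, Chromite, Molybdenite, Ilmenite, Hematite, Chalcopyrite.
Black streak — leaves Magnetite, Graphite, Ilmenite.
Hexagonal crystal system — leaves Graphite.
The only mineral consistent with every observation is Graphite.

Graphite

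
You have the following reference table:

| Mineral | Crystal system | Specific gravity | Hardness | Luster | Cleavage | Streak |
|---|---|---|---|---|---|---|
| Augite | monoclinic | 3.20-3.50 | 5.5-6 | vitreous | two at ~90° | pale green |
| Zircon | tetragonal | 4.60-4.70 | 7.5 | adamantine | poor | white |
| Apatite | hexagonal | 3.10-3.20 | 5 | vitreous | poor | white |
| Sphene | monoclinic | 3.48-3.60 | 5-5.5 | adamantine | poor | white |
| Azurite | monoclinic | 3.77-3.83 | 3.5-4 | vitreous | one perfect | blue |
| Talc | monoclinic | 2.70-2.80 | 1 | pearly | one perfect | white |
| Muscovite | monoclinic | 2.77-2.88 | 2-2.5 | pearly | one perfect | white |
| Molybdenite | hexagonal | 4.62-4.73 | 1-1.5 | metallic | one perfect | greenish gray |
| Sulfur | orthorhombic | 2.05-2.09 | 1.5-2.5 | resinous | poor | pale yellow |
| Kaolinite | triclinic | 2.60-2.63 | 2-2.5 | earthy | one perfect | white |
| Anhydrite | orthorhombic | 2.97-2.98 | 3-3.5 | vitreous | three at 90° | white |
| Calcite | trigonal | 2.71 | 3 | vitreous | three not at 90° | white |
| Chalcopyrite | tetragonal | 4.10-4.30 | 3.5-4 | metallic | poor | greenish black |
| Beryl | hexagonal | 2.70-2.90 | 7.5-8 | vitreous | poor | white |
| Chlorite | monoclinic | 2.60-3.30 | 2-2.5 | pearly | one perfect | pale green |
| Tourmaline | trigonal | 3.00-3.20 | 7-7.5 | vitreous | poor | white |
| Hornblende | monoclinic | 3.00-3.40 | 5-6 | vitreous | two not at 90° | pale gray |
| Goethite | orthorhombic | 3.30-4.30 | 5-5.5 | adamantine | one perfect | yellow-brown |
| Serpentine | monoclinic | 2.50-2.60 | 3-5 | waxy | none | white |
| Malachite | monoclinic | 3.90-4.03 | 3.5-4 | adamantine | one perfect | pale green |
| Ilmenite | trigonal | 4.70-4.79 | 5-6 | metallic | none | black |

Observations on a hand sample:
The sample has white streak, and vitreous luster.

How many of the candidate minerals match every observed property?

5

White streak — narrows the field to Zircon, Apatite, Sphene, Talc, Muscovite, Kaolinite, Anhydrite, Calcite, Beryl, Tourmaline, Serpentine.
Vitreous luster — leaves Apatite, Anhydrite, Calcite, Beryl, Tourmaline.
The minerals that satisfy all observations are Anhydrite, Apatite, Beryl, Calcite, Tourmaline.
That is 5 minerals.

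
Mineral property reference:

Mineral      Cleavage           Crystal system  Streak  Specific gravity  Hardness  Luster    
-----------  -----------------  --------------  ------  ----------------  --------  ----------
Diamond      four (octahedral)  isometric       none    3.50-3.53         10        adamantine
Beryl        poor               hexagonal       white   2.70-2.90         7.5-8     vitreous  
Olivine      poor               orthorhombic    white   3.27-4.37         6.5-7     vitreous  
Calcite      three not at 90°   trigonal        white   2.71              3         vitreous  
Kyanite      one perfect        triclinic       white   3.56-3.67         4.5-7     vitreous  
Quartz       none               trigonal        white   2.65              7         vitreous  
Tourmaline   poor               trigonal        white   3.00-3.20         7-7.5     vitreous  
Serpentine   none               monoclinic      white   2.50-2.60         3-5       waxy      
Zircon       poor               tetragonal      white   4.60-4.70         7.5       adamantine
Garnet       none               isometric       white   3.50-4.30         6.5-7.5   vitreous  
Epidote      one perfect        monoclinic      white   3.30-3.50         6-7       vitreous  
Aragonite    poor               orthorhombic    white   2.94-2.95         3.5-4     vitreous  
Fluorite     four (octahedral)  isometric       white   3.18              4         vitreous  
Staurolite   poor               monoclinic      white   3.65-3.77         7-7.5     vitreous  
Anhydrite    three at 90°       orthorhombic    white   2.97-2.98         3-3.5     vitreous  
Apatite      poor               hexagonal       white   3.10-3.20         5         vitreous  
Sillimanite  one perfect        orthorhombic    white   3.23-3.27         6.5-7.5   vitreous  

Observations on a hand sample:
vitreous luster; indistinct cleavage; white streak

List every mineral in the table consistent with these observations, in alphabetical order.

Apatite, Aragonite, Beryl, Olivine, Staurolite, Tourmaline

Vitreous luster rules out Diamond, Serpentine, Zircon.
Indistinct cleavage: Beryl, Olivine, Tourmaline, Aragonite, Staurolite, Apatite remain.
White streak: no further eliminations.
Remaining candidates: Apatite, Aragonite, Beryl, Olivine, Staurolite, Tourmaline.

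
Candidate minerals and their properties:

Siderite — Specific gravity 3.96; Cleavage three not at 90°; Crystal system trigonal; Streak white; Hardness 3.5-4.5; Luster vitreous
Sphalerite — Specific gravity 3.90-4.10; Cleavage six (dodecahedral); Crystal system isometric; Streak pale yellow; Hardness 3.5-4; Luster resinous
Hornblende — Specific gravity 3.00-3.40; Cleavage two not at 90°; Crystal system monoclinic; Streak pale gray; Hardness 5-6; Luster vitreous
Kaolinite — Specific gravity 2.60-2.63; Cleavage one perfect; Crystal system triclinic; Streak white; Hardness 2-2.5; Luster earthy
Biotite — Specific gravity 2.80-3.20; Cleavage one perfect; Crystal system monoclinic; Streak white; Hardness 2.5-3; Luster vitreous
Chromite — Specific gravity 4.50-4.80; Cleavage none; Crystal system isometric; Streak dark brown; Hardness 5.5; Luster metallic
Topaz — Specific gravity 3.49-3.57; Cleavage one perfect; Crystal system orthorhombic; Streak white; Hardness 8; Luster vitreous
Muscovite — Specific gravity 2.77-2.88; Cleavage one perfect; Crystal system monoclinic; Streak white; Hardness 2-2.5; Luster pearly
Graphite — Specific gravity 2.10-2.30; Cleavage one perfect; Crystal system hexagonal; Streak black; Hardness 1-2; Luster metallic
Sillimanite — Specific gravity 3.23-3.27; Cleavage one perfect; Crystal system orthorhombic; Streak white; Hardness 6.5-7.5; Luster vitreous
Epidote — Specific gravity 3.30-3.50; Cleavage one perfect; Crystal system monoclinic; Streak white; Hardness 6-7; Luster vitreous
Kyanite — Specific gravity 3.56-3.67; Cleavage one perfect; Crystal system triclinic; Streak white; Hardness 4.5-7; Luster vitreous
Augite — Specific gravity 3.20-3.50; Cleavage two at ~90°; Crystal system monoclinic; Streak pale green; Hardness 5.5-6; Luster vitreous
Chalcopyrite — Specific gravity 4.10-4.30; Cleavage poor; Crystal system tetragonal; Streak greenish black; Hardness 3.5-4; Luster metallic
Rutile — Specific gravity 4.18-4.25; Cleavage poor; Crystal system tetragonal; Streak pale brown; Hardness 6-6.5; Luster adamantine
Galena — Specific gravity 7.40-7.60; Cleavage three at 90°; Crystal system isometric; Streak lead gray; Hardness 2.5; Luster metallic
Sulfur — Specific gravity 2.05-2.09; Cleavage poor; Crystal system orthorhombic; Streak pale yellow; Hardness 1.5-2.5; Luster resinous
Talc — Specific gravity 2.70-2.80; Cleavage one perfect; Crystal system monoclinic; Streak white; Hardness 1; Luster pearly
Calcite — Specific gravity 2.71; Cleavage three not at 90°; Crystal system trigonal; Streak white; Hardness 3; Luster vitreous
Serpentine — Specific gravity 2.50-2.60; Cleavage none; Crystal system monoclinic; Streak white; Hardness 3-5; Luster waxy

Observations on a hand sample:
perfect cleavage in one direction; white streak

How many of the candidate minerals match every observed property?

8

Perfect cleavage in one direction — Kaolinite, Biotite, Topaz, Muscovite, Graphite, Sillimanite, Epidote, Kyanite, Talc remain.
White streak is inconsistent with Graphite.
Consistent with every observation: Biotite, Epidote, Kaolinite, Kyanite, Muscovite, Sillimanite, Talc, Topaz.
That is 8 minerals.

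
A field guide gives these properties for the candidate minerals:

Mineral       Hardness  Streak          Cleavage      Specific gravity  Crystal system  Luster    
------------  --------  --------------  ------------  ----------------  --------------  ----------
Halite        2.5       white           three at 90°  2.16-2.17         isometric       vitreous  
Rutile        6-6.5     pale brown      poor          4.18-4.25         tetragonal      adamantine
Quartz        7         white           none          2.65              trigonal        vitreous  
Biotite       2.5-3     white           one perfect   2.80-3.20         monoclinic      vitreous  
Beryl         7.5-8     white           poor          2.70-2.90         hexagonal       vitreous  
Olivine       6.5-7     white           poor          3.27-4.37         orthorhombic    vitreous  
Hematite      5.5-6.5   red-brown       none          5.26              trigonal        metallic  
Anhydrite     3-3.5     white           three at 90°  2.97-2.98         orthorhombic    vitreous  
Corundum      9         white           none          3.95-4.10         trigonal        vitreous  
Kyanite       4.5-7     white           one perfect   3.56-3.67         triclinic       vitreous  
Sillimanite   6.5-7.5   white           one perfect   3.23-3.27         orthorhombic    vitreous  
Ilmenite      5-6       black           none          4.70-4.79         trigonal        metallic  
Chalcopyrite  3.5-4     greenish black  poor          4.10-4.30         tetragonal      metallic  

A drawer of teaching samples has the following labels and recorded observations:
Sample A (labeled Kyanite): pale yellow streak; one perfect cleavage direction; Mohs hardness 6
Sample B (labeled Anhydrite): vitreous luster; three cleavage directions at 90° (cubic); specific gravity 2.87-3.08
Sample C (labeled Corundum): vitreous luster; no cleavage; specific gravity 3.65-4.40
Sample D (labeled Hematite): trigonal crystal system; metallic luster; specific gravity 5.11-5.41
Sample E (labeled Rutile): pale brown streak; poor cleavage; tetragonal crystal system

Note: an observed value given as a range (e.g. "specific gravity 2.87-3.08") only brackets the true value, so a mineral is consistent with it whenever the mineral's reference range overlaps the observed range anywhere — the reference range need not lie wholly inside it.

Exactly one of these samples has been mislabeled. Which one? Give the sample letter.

Sample A: pale yellow streak is outside the reference for Kyanite (white streak) — mislabeled.
Sample B: observations are consistent with Anhydrite.
Sample C: observations are consistent with Corundum.
Sample D: observations are consistent with Hematite.
Sample E: observations are consistent with Rutile.
Sample A is the mislabeled one.

A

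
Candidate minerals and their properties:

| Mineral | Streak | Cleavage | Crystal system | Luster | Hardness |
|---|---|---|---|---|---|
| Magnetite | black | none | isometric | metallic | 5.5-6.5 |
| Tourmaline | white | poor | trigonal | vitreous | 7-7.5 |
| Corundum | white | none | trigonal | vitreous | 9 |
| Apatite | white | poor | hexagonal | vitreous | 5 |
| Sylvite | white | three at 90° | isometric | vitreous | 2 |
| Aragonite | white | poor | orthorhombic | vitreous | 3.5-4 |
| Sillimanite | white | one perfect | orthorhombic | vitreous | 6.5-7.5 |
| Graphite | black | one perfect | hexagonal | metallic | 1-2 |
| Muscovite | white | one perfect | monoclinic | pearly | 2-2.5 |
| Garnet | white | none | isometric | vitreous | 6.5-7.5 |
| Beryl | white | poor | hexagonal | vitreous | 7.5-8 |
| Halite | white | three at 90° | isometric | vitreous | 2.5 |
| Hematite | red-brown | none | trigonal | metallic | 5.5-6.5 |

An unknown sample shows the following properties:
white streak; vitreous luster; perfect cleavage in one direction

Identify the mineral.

Sillimanite

White streak is inconsistent with Magnetite, Graphite, Hematite.
Vitreous luster rules out Muscovite.
Perfect cleavage in one direction: narrows the field to Sillimanite.
Sillimanite is the sole remaining match.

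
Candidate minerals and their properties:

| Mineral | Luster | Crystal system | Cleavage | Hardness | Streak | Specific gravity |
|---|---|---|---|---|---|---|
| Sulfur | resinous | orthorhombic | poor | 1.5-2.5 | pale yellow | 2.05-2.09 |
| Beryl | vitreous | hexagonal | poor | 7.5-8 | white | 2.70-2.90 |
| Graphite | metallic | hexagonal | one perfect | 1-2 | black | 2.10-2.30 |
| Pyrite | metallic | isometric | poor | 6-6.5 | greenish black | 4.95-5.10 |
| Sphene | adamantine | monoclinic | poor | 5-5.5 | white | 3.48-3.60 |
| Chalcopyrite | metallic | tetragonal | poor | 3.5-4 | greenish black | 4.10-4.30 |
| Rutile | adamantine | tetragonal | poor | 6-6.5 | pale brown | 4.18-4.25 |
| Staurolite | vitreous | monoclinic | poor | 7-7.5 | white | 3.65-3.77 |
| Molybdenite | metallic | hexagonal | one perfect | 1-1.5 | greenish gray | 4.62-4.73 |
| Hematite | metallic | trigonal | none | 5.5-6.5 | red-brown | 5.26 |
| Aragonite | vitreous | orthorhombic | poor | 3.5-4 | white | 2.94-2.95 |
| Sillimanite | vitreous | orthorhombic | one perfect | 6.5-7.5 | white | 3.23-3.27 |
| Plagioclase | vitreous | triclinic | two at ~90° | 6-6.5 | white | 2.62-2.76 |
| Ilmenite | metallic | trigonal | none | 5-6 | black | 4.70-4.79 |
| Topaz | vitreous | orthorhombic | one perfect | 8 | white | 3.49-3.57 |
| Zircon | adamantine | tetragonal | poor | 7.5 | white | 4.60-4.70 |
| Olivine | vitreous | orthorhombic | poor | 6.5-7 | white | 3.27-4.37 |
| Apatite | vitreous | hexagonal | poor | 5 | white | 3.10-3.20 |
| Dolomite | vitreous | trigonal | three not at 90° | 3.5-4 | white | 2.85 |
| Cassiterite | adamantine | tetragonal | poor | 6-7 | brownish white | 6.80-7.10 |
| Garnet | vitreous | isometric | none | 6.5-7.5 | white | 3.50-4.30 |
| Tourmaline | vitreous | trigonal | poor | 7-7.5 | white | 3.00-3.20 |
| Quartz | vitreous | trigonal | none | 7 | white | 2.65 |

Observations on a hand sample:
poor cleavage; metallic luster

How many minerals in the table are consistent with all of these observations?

Poor cleavage — Sulfur, Beryl, Pyrite, Sphene, Chalcopyrite, Rutile, Staurolite, Aragonite, Zircon, Olivine, Apatite, Cassiterite, Tourmaline remain.
Metallic luster — leaves Pyrite, Chalcopyrite.
Remaining candidates: Chalcopyrite, Pyrite.
That is 2 minerals.

2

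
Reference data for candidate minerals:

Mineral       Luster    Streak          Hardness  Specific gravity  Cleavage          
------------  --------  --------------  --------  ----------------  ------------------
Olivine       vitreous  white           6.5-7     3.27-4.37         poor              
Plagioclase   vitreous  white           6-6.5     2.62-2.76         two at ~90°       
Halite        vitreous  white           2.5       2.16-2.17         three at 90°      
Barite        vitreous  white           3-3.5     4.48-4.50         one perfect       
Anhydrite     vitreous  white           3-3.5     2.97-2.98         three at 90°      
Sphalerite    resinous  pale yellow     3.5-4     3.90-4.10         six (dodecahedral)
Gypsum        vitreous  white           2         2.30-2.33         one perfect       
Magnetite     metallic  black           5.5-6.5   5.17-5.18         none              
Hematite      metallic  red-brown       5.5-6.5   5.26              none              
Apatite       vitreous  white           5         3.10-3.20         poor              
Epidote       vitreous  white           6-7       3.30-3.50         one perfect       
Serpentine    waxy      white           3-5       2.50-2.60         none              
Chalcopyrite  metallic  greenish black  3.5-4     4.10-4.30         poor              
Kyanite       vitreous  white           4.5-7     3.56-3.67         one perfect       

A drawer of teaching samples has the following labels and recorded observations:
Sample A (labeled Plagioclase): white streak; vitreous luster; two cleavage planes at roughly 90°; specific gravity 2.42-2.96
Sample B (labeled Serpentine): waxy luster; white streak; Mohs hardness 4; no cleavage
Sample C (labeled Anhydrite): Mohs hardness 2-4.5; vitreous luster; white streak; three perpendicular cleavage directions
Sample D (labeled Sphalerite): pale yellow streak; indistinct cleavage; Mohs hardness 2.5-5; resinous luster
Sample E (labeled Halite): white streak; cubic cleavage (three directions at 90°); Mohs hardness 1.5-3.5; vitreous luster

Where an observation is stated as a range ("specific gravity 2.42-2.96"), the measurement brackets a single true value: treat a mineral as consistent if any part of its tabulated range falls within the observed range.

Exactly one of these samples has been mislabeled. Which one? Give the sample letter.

D

Sample A: every observation is compatible with the reference values for Plagioclase.
Sample B: every observation is compatible with the reference values for Serpentine.
Sample C: every observation is compatible with the reference values for Anhydrite.
Sample D: Sphalerite has cleavage six (dodecahedral), but the record shows indistinct cleavage — this label is wrong.
Sample E: every observation is compatible with the reference values for Halite.
Sample D is the mislabeled one.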